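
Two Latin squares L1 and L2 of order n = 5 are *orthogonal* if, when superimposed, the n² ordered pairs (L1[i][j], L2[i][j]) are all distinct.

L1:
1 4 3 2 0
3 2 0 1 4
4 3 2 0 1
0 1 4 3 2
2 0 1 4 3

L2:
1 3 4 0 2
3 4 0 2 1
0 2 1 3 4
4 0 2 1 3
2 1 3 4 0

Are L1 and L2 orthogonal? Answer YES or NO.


Form the n² = 25 superimposed pairs (L1[i][j], L2[i][j]), row by row (rows and columns indexed from 0):
row 0: (1,1) (4,3) (3,4) (2,0) (0,2)
row 1: (3,3) (2,4) (0,0) (1,2) (4,1)
row 2: (4,0) (3,2) (2,1) (0,3) (1,4)
row 3: (0,4) (1,0) (4,2) (3,1) (2,3)
row 4: (2,2) (0,1) (1,3) (4,4) (3,0)
Orthogonality requires all 25 pairs distinct.
Check by first coordinate: for each symbol s of L1, list the L2 entries in the n cells where L1 = s; they must all differ.
  L1 = 0: L2 entries (in reading order) 2, 0, 3, 4, 1 — all 5 distinct ✓
  L1 = 1: L2 entries (in reading order) 1, 2, 4, 0, 3 — all 5 distinct ✓
  L1 = 2: L2 entries (in reading order) 0, 4, 1, 3, 2 — all 5 distinct ✓
  L1 = 3: L2 entries (in reading order) 4, 3, 2, 1, 0 — all 5 distinct ✓
  L1 = 4: L2 entries (in reading order) 3, 1, 0, 2, 4 — all 5 distinct ✓
Every symbol of L1 meets every symbol of L2 exactly once, so all 25 pairs are distinct (25 of 25).
Conclusion: YES.

YES


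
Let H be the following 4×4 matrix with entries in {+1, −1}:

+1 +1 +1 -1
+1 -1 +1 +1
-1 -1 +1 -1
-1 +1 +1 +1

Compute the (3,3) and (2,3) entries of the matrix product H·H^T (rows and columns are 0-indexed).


Row 2 of H: [-1, -1, 1, -1].
Row 3 of H: [-1, 1, 1, 1].
(H·H^T)[3][3] = Σ_j H[3][j]·H[3][j] = (-1)² + (1)² + (1)² + (1)² = 1 + 1 + 1 + 1 = 4.
(H·H^T)[2][3] = Σ_j H[2][j]·H[3][j] = (-1)·(-1) + (-1)·(1) + (1)·(1) + (-1)·(1) = 1 + -1 + 1 + -1 = 0.
So rows 2 and 3 are orthogonal; the diagonal entry equals n = 4.

(3,3) entry = 4; (2,3) entry = 0.


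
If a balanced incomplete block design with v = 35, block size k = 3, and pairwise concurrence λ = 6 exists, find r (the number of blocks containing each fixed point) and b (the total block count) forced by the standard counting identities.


Any 2-(v, k, λ) BIBD satisfies two necessary conditions:
  (i)  Each point sits in r blocks, and counting incidences through any fixed point gives r(k − 1) = λ(v − 1), so r = λ(v − 1)/(k − 1).
  (ii) Total incidences bk = vr, so b = vr/k.
Step 1: r = λ(v − 1)/(k − 1) = 6·(35 − 1)/(3 − 1) = 6·34/2 = 204/2 = 102.
Step 2: b = vr/k = 35·102/3 = 3570/3 = 1190.
Check integrality: r = 102 ∈ Z ✓, b = 1190 ∈ Z ✓.
(These identities are necessary conditions: they determine r and b for any design with these parameters, but do not by themselves prove that one exists.)

r = 102, b = 1190.


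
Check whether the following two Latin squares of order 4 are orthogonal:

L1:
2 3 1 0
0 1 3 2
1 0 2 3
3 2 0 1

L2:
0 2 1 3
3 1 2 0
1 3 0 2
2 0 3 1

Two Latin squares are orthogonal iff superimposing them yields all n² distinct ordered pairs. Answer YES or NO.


Form the n² = 16 superimposed pairs (L1[i][j], L2[i][j]), row by row (rows and columns indexed from 0):
row 0: (2,0) (3,2) (1,1) (0,3)
row 1: (0,3) (1,1) (3,2) (2,0)
row 2: (1,1) (0,3) (2,0) (3,2)
row 3: (3,2) (2,0) (0,3) (1,1)
Orthogonality requires all 16 pairs distinct.
But the pair (0,3) repeats: cell (0,3) has L1 = 0, L2 = 3, and cell (1,0) has L1 = 0, L2 = 3.
A repeated pair means some other pair never occurs (only 4 distinct pairs out of 16), so the squares are not orthogonal.
Conclusion: NO.

NO


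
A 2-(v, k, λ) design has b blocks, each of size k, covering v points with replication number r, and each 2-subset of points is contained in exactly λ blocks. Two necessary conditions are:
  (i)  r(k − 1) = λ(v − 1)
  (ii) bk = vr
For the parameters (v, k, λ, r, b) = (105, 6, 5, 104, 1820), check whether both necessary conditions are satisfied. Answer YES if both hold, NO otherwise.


Condition (i): r(k − 1) = 104·5 = 520; λ(v − 1) = 5·104 = 520. Match? YES.
Condition (ii): bk = 1820·6 = 10920; vr = 105·104 = 10920. Match? YES.
Both conditions hold? YES.

YES


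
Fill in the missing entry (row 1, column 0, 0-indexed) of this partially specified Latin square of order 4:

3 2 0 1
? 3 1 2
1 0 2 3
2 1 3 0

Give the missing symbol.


Row 1 contains symbols [1, 2, 3] — missing [0].
Column 0 contains symbols [1, 2, 3] — missing [0].
The missing symbol must appear in both missing sets; intersection = [0].
Therefore the hidden value is 0.

Missing value = 0.


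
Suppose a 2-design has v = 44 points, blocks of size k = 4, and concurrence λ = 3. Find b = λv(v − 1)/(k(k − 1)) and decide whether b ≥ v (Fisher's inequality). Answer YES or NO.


b = λv(v − 1)/(k(k − 1)) = 3·44·43/(4·3) = 5676/12 = 473.
Compare with v = 44: b ≥ v, so Fisher's inequality holds.

YES


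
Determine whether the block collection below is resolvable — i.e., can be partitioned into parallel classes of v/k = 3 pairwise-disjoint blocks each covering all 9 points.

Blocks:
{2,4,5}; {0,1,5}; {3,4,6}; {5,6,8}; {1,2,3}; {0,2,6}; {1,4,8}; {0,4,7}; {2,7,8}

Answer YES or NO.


v = 9, block size k = 3, number of blocks = 9.
For resolvability, blocks must partition into parallel classes of size v/k = 3.
Total blocks must therefore be a multiple of 3: 9 = 3·3 + 0 ⇒ divisible ✓.
Consider block {2,4,5}. It intersects every other block in the collection, so no parallel class of size 3 can contain it.
Since every block must belong to some parallel class in a resolution, the collection cannot be partitioned into parallel classes.
Resolvable? NO.

NO


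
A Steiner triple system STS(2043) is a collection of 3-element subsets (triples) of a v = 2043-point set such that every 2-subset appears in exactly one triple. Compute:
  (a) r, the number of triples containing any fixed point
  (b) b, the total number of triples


An STS(v) is a 2-(v, 3, 1) BIBD: block size k = 3, λ = 1.
Replication: r(k − 1) = λ(v − 1) ⇒ r·2 = 2043 − 1 = 2042 ⇒ r = 1021.
Block count: b = v(v − 1)/6 = 2043·2042/6 = 4171806/6 = 695301.

r = 1021, b = 695301.


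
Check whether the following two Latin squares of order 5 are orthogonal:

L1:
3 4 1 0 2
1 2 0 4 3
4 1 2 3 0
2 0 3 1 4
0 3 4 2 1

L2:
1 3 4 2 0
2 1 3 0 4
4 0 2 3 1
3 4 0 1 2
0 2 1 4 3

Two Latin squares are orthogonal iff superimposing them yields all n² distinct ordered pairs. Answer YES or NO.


Form the n² = 25 superimposed pairs (L1[i][j], L2[i][j]), row by row (rows and columns indexed from 0):
row 0: (3,1) (4,3) (1,4) (0,2) (2,0)
row 1: (1,2) (2,1) (0,3) (4,0) (3,4)
row 2: (4,4) (1,0) (2,2) (3,3) (0,1)
row 3: (2,3) (0,4) (3,0) (1,1) (4,2)
row 4: (0,0) (3,2) (4,1) (2,4) (1,3)
Orthogonality requires all 25 pairs distinct.
Check by first coordinate: for each symbol s of L1, list the L2 entries in the n cells where L1 = s; they must all differ.
  L1 = 0: L2 entries (in reading order) 2, 3, 1, 4, 0 — all 5 distinct ✓
  L1 = 1: L2 entries (in reading order) 4, 2, 0, 1, 3 — all 5 distinct ✓
  L1 = 2: L2 entries (in reading order) 0, 1, 2, 3, 4 — all 5 distinct ✓
  L1 = 3: L2 entries (in reading order) 1, 4, 3, 0, 2 — all 5 distinct ✓
  L1 = 4: L2 entries (in reading order) 3, 0, 4, 2, 1 — all 5 distinct ✓
Every symbol of L1 meets every symbol of L2 exactly once, so all 25 pairs are distinct (25 of 25).
Conclusion: YES.

YES


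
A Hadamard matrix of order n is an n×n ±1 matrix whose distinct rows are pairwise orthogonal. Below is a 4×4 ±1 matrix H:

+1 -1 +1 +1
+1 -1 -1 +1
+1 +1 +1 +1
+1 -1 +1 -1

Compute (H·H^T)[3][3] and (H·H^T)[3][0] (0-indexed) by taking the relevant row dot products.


Row 0 of H: [1, -1, 1, 1].
Row 3 of H: [1, -1, 1, -1].
(H·H^T)[3][3] = Σ_j H[3][j]·H[3][j] = (1)² + (-1)² + (1)² + (-1)² = 1 + 1 + 1 + 1 = 4.
(H·H^T)[3][0] = Σ_j H[3][j]·H[0][j] = (1)·(1) + (-1)·(-1) + (1)·(1) + (-1)·(1) = 1 + 1 + 1 + -1 = 2.
Rows 3 and 0 are not orthogonal (dot product = 2 ≠ 0), so H is not a Hadamard matrix.

(3,3) entry = 4; (3,0) entry = 2.


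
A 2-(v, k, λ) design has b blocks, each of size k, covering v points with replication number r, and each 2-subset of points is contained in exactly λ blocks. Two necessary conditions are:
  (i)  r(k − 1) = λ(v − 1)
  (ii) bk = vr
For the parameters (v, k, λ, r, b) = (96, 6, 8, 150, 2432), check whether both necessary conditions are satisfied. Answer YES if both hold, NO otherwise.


Condition (i): r(k − 1) = 150·5 = 750; λ(v − 1) = 8·95 = 760. Match? NO.
Condition (ii): bk = 2432·6 = 14592; vr = 96·150 = 14400. Match? NO.
Both conditions hold? NO.

NO


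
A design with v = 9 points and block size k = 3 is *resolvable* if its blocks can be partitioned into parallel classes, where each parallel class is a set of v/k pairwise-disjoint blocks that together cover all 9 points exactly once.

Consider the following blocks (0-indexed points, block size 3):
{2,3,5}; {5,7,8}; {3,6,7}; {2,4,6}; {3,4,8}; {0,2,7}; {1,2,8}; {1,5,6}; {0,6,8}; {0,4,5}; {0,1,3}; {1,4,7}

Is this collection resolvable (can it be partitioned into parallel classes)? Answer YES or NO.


v = 9, block size k = 3, number of blocks = 12.
For resolvability, blocks must partition into parallel classes of size v/k = 3.
Total blocks must therefore be a multiple of 3: 12 = 3·4 + 0 ⇒ divisible ✓.
Greedy packing gives 4 candidate class(es). Each should be a full parallel class (size 3, covers all 9 points).
  Class 1 (3 blocks): {2,3,5}; {0,6,8}; {1,4,7}. Points covered: [0, 1, 2, 3, 4, 5, 6, 7, 8].
  Class 2 (3 blocks): {5,7,8}; {2,4,6}; {0,1,3}. Points covered: [0, 1, 2, 3, 4, 5, 6, 7, 8].
  Class 3 (3 blocks): {3,6,7}; {1,2,8}; {0,4,5}. Points covered: [0, 1, 2, 3, 4, 5, 6, 7, 8].
  Class 4 (3 blocks): {3,4,8}; {0,2,7}; {1,5,6}. Points covered: [0, 1, 2, 3, 4, 5, 6, 7, 8].
All classes full (size 3)? YES. All classes cover every point? YES.
Resolvable? YES.

YES


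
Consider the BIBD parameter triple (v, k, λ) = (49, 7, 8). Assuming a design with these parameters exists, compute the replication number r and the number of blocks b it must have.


Any 2-(v, k, λ) BIBD satisfies two necessary conditions:
  (i)  Each point sits in r blocks, and counting incidences through any fixed point gives r(k − 1) = λ(v − 1), so r = λ(v − 1)/(k − 1).
  (ii) Total incidences bk = vr, so b = vr/k.
Step 1: r = λ(v − 1)/(k − 1) = 8·(49 − 1)/(7 − 1) = 8·48/6 = 384/6 = 64.
Step 2: b = vr/k = 49·64/7 = 3136/7 = 448.
Check integrality: r = 64 ∈ Z ✓, b = 448 ∈ Z ✓.
(These identities are necessary conditions: they determine r and b for any design with these parameters, but do not by themselves prove that one exists.)

r = 64, b = 448.


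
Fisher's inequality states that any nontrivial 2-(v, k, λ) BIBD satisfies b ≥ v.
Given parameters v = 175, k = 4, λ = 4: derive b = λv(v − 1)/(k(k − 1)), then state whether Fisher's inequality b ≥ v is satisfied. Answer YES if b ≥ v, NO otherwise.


r = λ(v − 1)/(k − 1) = 4·174/3 = 232.
b = vr/k = 175·232/4 = 10150.
Fisher's inequality: b ≥ v ⇔ 10150 ≥ 175? YES.

YES


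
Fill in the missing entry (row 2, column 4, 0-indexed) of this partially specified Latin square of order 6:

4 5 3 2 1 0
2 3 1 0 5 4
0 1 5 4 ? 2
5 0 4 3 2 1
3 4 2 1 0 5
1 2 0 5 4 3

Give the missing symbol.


Row 2 contains symbols [0, 1, 2, 4, 5] — missing [3].
Column 4 contains symbols [0, 1, 2, 4, 5] — missing [3].
The missing symbol must appear in both missing sets; intersection = [3].
Therefore the hidden value is 3.

Missing value = 3.


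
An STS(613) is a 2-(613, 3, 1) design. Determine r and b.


An STS(v) is a 2-(v, 3, 1) BIBD: block size k = 3, λ = 1.
Replication: r(k − 1) = λ(v − 1) ⇒ r·2 = 613 − 1 = 612 ⇒ r = 306.
Block count: b = v(v − 1)/6 = 613·612/6 = 375156/6 = 62526.

r = 306, b = 62526.


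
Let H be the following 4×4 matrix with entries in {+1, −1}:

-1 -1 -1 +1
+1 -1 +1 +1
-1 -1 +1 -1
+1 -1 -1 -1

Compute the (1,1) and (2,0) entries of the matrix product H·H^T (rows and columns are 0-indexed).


Row 0 of H: [-1, -1, -1, 1].
Row 1 of H: [1, -1, 1, 1].
Row 2 of H: [-1, -1, 1, -1].
(H·H^T)[1][1] = Σ_j H[1][j]·H[1][j] = (1)² + (-1)² + (1)² + (1)² = 1 + 1 + 1 + 1 = 4.
(H·H^T)[2][0] = Σ_j H[2][j]·H[0][j] = (-1)·(-1) + (-1)·(-1) + (1)·(-1) + (-1)·(1) = 1 + 1 + -1 + -1 = 0.
So rows 2 and 0 are orthogonal; the diagonal entry equals n = 4.

(1,1) entry = 4; (2,0) entry = 0.


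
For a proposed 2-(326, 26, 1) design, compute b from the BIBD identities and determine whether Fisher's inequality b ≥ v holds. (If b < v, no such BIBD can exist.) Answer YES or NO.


r = λ(v − 1)/(k − 1) = 1·325/25 = 13.
b = vr/k = 326·13/26 = 163.
Fisher's inequality: b ≥ v ⇔ 163 ≥ 326? NO.

NO


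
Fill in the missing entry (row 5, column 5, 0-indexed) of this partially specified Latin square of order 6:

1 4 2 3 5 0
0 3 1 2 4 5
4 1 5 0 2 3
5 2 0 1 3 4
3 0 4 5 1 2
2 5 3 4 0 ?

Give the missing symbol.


Row 5 contains symbols [0, 2, 3, 4, 5] — missing [1].
Column 5 contains symbols [0, 2, 3, 4, 5] — missing [1].
The missing symbol must appear in both missing sets; intersection = [1].
Therefore the hidden value is 1.

Missing value = 1.


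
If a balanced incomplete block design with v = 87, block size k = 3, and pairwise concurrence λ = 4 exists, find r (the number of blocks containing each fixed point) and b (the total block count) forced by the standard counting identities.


Any 2-(v, k, λ) BIBD satisfies two necessary conditions:
  (i)  Each point sits in r blocks, and counting incidences through any fixed point gives r(k − 1) = λ(v − 1), so r = λ(v − 1)/(k − 1).
  (ii) Total incidences bk = vr, so b = vr/k.
Step 1: r = λ(v − 1)/(k − 1) = 4·(87 − 1)/(3 − 1) = 4·86/2 = 344/2 = 172.
Step 2: b = vr/k = 87·172/3 = 14964/3 = 4988.
Check integrality: r = 172 ∈ Z ✓, b = 4988 ∈ Z ✓.
(These identities are necessary conditions: they determine r and b for any design with these parameters, but do not by themselves prove that one exists.)

r = 172, b = 4988.


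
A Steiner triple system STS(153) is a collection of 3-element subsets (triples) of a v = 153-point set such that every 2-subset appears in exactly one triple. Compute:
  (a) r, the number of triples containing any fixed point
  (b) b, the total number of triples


An STS(v) is a 2-(v, 3, 1) BIBD: block size k = 3, λ = 1.
Replication: r(k − 1) = λ(v − 1) ⇒ r·2 = 153 − 1 = 152 ⇒ r = 76.
Block count: bk = vr ⇒ b·3 = 153·76 = 11628 ⇒ b = 3876.

r = 76, b = 3876.


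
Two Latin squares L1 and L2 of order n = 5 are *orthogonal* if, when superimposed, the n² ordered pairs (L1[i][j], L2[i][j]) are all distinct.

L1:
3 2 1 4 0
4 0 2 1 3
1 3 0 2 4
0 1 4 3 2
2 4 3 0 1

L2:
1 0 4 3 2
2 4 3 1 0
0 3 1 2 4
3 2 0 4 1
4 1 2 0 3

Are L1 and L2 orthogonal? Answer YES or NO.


Form the n² = 25 superimposed pairs (L1[i][j], L2[i][j]), row by row (rows and columns indexed from 0):
row 0: (3,1) (2,0) (1,4) (4,3) (0,2)
row 1: (4,2) (0,4) (2,3) (1,1) (3,0)
row 2: (1,0) (3,3) (0,1) (2,2) (4,4)
row 3: (0,3) (1,2) (4,0) (3,4) (2,1)
row 4: (2,4) (4,1) (3,2) (0,0) (1,3)
Orthogonality requires all 25 pairs distinct.
Check by first coordinate: for each symbol s of L1, list the L2 entries in the n cells where L1 = s; they must all differ.
  L1 = 0: L2 entries (in reading order) 2, 4, 1, 3, 0 — all 5 distinct ✓
  L1 = 1: L2 entries (in reading order) 4, 1, 0, 2, 3 — all 5 distinct ✓
  L1 = 2: L2 entries (in reading order) 0, 3, 2, 1, 4 — all 5 distinct ✓
  L1 = 3: L2 entries (in reading order) 1, 0, 3, 4, 2 — all 5 distinct ✓
  L1 = 4: L2 entries (in reading order) 3, 2, 4, 0, 1 — all 5 distinct ✓
Every symbol of L1 meets every symbol of L2 exactly once, so all 25 pairs are distinct (25 of 25).
Conclusion: YES.

YES


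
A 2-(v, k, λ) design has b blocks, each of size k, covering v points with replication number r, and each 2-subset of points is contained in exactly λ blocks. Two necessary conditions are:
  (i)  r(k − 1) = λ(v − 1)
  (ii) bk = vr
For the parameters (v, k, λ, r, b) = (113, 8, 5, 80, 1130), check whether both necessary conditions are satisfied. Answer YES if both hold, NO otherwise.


Condition (i): r(k − 1) = 80·7 = 560; λ(v − 1) = 5·112 = 560. Match? YES.
Condition (ii): bk = 1130·8 = 9040; vr = 113·80 = 9040. Match? YES.
Both conditions hold? YES.

YES


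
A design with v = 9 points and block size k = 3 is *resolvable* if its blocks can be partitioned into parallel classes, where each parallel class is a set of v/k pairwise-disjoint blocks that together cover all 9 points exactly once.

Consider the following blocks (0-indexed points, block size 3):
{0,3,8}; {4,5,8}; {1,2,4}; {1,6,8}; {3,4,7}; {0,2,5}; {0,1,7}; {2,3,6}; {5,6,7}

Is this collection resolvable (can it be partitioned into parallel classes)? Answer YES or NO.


v = 9, block size k = 3, number of blocks = 9.
For resolvability, blocks must partition into parallel classes of size v/k = 3.
Total blocks must therefore be a multiple of 3: 9 = 3·3 + 0 ⇒ divisible ✓.
Greedy packing gives 3 candidate class(es). Each should be a full parallel class (size 3, covers all 9 points).
  Class 1 (3 blocks): {0,3,8}; {1,2,4}; {5,6,7}. Points covered: [0, 1, 2, 3, 4, 5, 6, 7, 8].
  Class 2 (3 blocks): {4,5,8}; {0,1,7}; {2,3,6}. Points covered: [0, 1, 2, 3, 4, 5, 6, 7, 8].
  Class 3 (3 blocks): {1,6,8}; {3,4,7}; {0,2,5}. Points covered: [0, 1, 2, 3, 4, 5, 6, 7, 8].
All classes full (size 3)? YES. All classes cover every point? YES.
Resolvable? YES.

YES


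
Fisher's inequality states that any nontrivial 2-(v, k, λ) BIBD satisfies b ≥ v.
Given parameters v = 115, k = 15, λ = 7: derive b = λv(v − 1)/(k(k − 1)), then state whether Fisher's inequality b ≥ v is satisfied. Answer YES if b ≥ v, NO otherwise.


b = λv(v − 1)/(k(k − 1)) = 7·115·114/(15·14) = 91770/210 = 437.
Compare with v = 115: b ≥ v, so Fisher's inequality holds.

YES


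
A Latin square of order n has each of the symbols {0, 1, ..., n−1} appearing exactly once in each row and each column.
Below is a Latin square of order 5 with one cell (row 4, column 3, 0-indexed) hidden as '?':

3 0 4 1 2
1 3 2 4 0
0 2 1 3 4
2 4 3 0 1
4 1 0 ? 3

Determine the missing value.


Row 4 contains symbols [0, 1, 3, 4] — missing [2].
Column 3 contains symbols [0, 1, 3, 4] — missing [2].
The missing symbol must appear in both missing sets; intersection = [2].
Therefore the hidden value is 2.

Missing value = 2.


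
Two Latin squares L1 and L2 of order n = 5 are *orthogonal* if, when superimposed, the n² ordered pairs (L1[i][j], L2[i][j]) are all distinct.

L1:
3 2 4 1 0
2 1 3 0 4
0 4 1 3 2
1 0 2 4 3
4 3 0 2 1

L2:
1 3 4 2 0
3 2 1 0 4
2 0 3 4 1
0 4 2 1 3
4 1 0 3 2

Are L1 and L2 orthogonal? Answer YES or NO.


Form the n² = 25 superimposed pairs (L1[i][j], L2[i][j]), row by row (rows and columns indexed from 0):
row 0: (3,1) (2,3) (4,4) (1,2) (0,0)
row 1: (2,3) (1,2) (3,1) (0,0) (4,4)
row 2: (0,2) (4,0) (1,3) (3,4) (2,1)
row 3: (1,0) (0,4) (2,2) (4,1) (3,3)
row 4: (4,4) (3,1) (0,0) (2,3) (1,2)
Orthogonality requires all 25 pairs distinct.
But the pair (2,3) repeats: cell (0,1) has L1 = 2, L2 = 3, and cell (1,0) has L1 = 2, L2 = 3.
A repeated pair means some other pair never occurs (only 15 distinct pairs out of 25), so the squares are not orthogonal.
Conclusion: NO.

NO


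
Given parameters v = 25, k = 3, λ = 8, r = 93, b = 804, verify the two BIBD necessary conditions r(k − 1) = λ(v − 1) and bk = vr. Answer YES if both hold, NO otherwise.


Condition (i): r(k − 1) = 93·2 = 186; λ(v − 1) = 8·24 = 192. Match? NO.
Condition (ii): bk = 804·3 = 2412; vr = 25·93 = 2325. Match? NO.
Both conditions hold? NO.

NO


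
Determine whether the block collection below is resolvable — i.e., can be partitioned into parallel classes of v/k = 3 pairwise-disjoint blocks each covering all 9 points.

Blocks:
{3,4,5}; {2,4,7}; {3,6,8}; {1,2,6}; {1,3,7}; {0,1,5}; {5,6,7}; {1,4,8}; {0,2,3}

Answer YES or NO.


v = 9, block size k = 3, number of blocks = 9.
For resolvability, blocks must partition into parallel classes of size v/k = 3.
Total blocks must therefore be a multiple of 3: 9 = 3·3 + 0 ⇒ divisible ✓.
Consider block {3,4,5}. The only other block(s) in the collection disjoint from it are {1,2,6} — just 1 block(s). Any parallel class containing {3,4,5} would need 2 other blocks each disjoint from it, so no parallel class of size 3 can contain {3,4,5}.
Since every block must belong to some parallel class in a resolution, the collection cannot be partitioned into parallel classes.
Resolvable? NO.

NO


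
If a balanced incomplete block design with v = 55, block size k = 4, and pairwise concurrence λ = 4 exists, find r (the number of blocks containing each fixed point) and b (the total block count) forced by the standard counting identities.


Any 2-(v, k, λ) BIBD satisfies two necessary conditions:
  (i)  Each point sits in r blocks, and counting incidences through any fixed point gives r(k − 1) = λ(v − 1), so r = λ(v − 1)/(k − 1).
  (ii) Total incidences bk = vr, so b = vr/k.
Step 1: r = λ(v − 1)/(k − 1) = 4·(55 − 1)/(4 − 1) = 4·54/3 = 216/3 = 72.
Step 2: b = vr/k = 55·72/4 = 3960/4 = 990.
Check integrality: r = 72 ∈ Z ✓, b = 990 ∈ Z ✓.
(These identities are necessary conditions: they determine r and b for any design with these parameters, but do not by themselves prove that one exists.)

r = 72, b = 990.


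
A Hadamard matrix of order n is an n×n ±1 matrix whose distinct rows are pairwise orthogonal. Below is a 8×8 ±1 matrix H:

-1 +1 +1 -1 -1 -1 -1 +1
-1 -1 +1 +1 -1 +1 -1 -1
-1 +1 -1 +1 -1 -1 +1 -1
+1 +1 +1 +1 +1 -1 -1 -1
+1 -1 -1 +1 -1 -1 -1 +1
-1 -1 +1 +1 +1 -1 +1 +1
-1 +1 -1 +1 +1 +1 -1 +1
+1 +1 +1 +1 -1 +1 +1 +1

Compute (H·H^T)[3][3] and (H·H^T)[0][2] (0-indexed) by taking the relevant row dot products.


Row 0 of H: [-1, 1, 1, -1, -1, -1, -1, 1].
Row 2 of H: [-1, 1, -1, 1, -1, -1, 1, -1].
Row 3 of H: [1, 1, 1, 1, 1, -1, -1, -1].
(H·H^T)[3][3] = Σ_j H[3][j]·H[3][j] = (1)² + (1)² + (1)² + (1)² + (1)² + (-1)² + (-1)² + (-1)² = 1 + 1 + 1 + 1 + 1 + 1 + 1 + 1 = 8.
(H·H^T)[0][2] = Σ_j H[0][j]·H[2][j] = (-1)·(-1) + (1)·(1) + (1)·(-1) + (-1)·(1) + (-1)·(-1) + (-1)·(-1) + (-1)·(1) + (1)·(-1) = 1 + 1 + -1 + -1 + 1 + 1 + -1 + -1 = 0.
So rows 0 and 2 are orthogonal; the diagonal entry equals n = 8.

(3,3) entry = 8; (0,2) entry = 0.


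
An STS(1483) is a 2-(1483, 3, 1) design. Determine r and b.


An STS(v) is a 2-(v, 3, 1) BIBD: block size k = 3, λ = 1.
Replication: r(k − 1) = λ(v − 1) ⇒ r·2 = 1483 − 1 = 1482 ⇒ r = 741.
Block count: bk = vr ⇒ b·3 = 1483·741 = 1098903 ⇒ b = 366301.
(Check via b = v(v − 1)/6 = 1483·1482/6 = 2197806/6 = 366301.)

r = 741, b = 366301.


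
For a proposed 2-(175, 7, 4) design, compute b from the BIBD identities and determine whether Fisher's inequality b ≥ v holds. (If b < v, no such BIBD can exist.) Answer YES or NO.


r = λ(v − 1)/(k − 1) = 4·174/6 = 116.
b = vr/k = 175·116/7 = 2900.
Fisher's inequality: b ≥ v ⇔ 2900 ≥ 175? YES.

YES


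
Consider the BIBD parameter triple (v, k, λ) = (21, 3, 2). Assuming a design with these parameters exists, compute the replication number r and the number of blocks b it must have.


Any 2-(v, k, λ) BIBD satisfies two necessary conditions:
  (i)  Each point sits in r blocks, and counting incidences through any fixed point gives r(k − 1) = λ(v − 1), so r = λ(v − 1)/(k − 1).
  (ii) Total incidences bk = vr, so b = vr/k.
Step 1: r = λ(v − 1)/(k − 1) = 2·(21 − 1)/(3 − 1) = 2·20/2 = 40/2 = 20.
Step 2: b = vr/k = 21·20/3 = 420/3 = 140.
Check integrality: r = 20 ∈ Z ✓, b = 140 ∈ Z ✓.
(These identities are necessary conditions: they determine r and b for any design with these parameters, but do not by themselves prove that one exists.)

r = 20, b = 140.


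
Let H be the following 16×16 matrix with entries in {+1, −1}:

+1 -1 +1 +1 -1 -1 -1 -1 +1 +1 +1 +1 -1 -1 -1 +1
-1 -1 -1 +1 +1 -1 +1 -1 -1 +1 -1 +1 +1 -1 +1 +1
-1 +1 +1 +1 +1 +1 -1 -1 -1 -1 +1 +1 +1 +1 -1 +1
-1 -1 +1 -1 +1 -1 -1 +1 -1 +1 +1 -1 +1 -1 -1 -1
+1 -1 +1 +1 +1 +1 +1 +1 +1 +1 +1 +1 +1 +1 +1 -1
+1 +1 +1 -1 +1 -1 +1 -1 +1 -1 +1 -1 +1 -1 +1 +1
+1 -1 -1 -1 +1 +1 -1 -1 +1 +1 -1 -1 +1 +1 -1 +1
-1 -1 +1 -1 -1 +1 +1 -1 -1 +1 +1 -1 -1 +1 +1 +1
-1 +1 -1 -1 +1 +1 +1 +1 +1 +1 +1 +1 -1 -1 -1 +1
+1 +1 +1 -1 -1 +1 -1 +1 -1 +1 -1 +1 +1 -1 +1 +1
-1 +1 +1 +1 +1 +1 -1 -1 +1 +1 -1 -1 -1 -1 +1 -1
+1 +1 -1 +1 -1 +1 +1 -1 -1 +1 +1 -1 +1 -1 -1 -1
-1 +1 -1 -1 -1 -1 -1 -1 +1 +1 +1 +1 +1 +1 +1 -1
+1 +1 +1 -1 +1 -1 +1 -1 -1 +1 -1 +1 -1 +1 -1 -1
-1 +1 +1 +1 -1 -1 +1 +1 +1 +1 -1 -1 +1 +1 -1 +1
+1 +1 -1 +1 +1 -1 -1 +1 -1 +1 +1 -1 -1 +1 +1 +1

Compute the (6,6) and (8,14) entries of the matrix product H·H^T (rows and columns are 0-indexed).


Row 6 of H: [1, -1, -1, -1, 1, 1, -1, -1, 1, 1, -1, -1, 1, 1, -1, 1].
Row 8 of H: [-1, 1, -1, -1, 1, 1, 1, 1, 1, 1, 1, 1, -1, -1, -1, 1].
Row 14 of H: [-1, 1, 1, 1, -1, -1, 1, 1, 1, 1, -1, -1, 1, 1, -1, 1].
(H·H^T)[6][6] = Σ_j H[6][j]·H[6][j] = (1)² + (-1)² + (-1)² + (-1)² + (1)² + (1)² + (-1)² + (-1)² + (1)² + (1)² + (-1)² + (-1)² + (1)² + (1)² + (-1)² + (1)² = 1 + 1 + 1 + 1 + 1 + 1 + 1 + 1 + 1 + 1 + 1 + 1 + 1 + 1 + 1 + 1 = 16.
(H·H^T)[8][14] = Σ_j H[8][j]·H[14][j] = (-1)·(-1) + (1)·(1) + (-1)·(1) + (-1)·(1) + (1)·(-1) + (1)·(-1) + (1)·(1) + (1)·(1) + (1)·(1) + (1)·(1) + (1)·(-1) + (1)·(-1) + (-1)·(1) + (-1)·(1) + (-1)·(-1) + (1)·(1) = 1 + 1 + -1 + -1 + -1 + -1 + 1 + 1 + 1 + 1 + -1 + -1 + -1 + -1 + 1 + 1 = 0.
So rows 8 and 14 are orthogonal; the diagonal entry equals n = 16.

(6,6) entry = 16; (8,14) entry = 0.


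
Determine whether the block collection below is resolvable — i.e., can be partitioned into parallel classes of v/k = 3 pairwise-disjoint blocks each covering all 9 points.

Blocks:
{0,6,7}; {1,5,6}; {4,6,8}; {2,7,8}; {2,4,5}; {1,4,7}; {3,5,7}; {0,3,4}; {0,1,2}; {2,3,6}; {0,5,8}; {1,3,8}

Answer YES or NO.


v = 9, block size k = 3, number of blocks = 12.
For resolvability, blocks must partition into parallel classes of size v/k = 3.
Total blocks must therefore be a multiple of 3: 12 = 3·4 + 0 ⇒ divisible ✓.
Greedy packing gives 4 candidate class(es). Each should be a full parallel class (size 3, covers all 9 points).
  Class 1 (3 blocks): {0,6,7}; {2,4,5}; {1,3,8}. Points covered: [0, 1, 2, 3, 4, 5, 6, 7, 8].
  Class 2 (3 blocks): {1,5,6}; {2,7,8}; {0,3,4}. Points covered: [0, 1, 2, 3, 4, 5, 6, 7, 8].
  Class 3 (3 blocks): {4,6,8}; {3,5,7}; {0,1,2}. Points covered: [0, 1, 2, 3, 4, 5, 6, 7, 8].
  Class 4 (3 blocks): {1,4,7}; {2,3,6}; {0,5,8}. Points covered: [0, 1, 2, 3, 4, 5, 6, 7, 8].
All classes full (size 3)? YES. All classes cover every point? YES.
Resolvable? YES.

YES


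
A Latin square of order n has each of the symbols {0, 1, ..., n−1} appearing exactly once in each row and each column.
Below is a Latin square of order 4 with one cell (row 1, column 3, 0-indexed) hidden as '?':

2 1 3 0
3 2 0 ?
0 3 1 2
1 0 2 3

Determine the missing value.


Row 1 contains symbols [0, 2, 3] — missing [1].
Column 3 contains symbols [0, 2, 3] — missing [1].
The missing symbol must appear in both missing sets; intersection = [1].
Therefore the hidden value is 1.

Missing value = 1.


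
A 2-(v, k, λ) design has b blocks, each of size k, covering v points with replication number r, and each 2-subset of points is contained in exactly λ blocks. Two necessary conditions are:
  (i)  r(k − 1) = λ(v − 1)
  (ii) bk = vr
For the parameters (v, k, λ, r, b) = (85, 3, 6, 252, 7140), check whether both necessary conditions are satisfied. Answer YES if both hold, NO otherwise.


Condition (i): r(k − 1) = 252·2 = 504; λ(v − 1) = 6·84 = 504. Match? YES.
Condition (ii): bk = 7140·3 = 21420; vr = 85·252 = 21420. Match? YES.
Both conditions hold? YES.

YES


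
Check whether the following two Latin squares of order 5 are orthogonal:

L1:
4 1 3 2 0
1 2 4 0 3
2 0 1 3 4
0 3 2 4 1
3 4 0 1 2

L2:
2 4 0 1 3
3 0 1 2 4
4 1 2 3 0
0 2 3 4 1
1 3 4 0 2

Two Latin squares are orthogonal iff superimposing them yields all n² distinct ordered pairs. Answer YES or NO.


Form the n² = 25 superimposed pairs (L1[i][j], L2[i][j]), row by row (rows and columns indexed from 0):
row 0: (4,2) (1,4) (3,0) (2,1) (0,3)
row 1: (1,3) (2,0) (4,1) (0,2) (3,4)
row 2: (2,4) (0,1) (1,2) (3,3) (4,0)
row 3: (0,0) (3,2) (2,3) (4,4) (1,1)
row 4: (3,1) (4,3) (0,4) (1,0) (2,2)
Orthogonality requires all 25 pairs distinct.
Check by first coordinate: for each symbol s of L1, list the L2 entries in the n cells where L1 = s; they must all differ.
  L1 = 0: L2 entries (in reading order) 3, 2, 1, 0, 4 — all 5 distinct ✓
  L1 = 1: L2 entries (in reading order) 4, 3, 2, 1, 0 — all 5 distinct ✓
  L1 = 2: L2 entries (in reading order) 1, 0, 4, 3, 2 — all 5 distinct ✓
  L1 = 3: L2 entries (in reading order) 0, 4, 3, 2, 1 — all 5 distinct ✓
  L1 = 4: L2 entries (in reading order) 2, 1, 0, 4, 3 — all 5 distinct ✓
Every symbol of L1 meets every symbol of L2 exactly once, so all 25 pairs are distinct (25 of 25).
Conclusion: YES.

YES


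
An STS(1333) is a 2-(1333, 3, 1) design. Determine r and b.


An STS(v) is a 2-(v, 3, 1) BIBD: block size k = 3, λ = 1.
Replication: r(k − 1) = λ(v − 1) ⇒ r·2 = 1333 − 1 = 1332 ⇒ r = 666.
Block count: b = v(v − 1)/6 = 1333·1332/6 = 1775556/6 = 295926.

r = 666, b = 295926.


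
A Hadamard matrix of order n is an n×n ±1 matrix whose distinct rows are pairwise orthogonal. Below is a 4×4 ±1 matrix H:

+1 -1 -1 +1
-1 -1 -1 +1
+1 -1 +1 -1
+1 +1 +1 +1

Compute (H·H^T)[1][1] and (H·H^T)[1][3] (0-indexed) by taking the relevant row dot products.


Row 1 of H: [-1, -1, -1, 1].
Row 3 of H: [1, 1, 1, 1].
(H·H^T)[1][1] = Σ_j H[1][j]·H[1][j] = (-1)² + (-1)² + (-1)² + (1)² = 1 + 1 + 1 + 1 = 4.
(H·H^T)[1][3] = Σ_j H[1][j]·H[3][j] = (-1)·(1) + (-1)·(1) + (-1)·(1) + (1)·(1) = -1 + -1 + -1 + 1 = -2.
Rows 1 and 3 are not orthogonal (dot product = -2 ≠ 0), so H is not a Hadamard matrix.

(1,1) entry = 4; (1,3) entry = -2.


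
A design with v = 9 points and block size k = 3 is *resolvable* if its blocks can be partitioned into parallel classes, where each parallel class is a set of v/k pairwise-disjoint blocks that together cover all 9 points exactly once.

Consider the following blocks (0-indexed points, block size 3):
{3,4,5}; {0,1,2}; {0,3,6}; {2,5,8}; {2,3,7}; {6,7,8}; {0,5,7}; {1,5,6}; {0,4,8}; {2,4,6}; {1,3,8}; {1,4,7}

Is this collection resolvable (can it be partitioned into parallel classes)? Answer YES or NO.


v = 9, block size k = 3, number of blocks = 12.
For resolvability, blocks must partition into parallel classes of size v/k = 3.
Total blocks must therefore be a multiple of 3: 12 = 3·4 + 0 ⇒ divisible ✓.
Greedy packing gives 4 candidate class(es). Each should be a full parallel class (size 3, covers all 9 points).
  Class 1 (3 blocks): {3,4,5}; {0,1,2}; {6,7,8}. Points covered: [0, 1, 2, 3, 4, 5, 6, 7, 8].
  Class 2 (3 blocks): {0,3,6}; {2,5,8}; {1,4,7}. Points covered: [0, 1, 2, 3, 4, 5, 6, 7, 8].
  Class 3 (3 blocks): {2,3,7}; {1,5,6}; {0,4,8}. Points covered: [0, 1, 2, 3, 4, 5, 6, 7, 8].
  Class 4 (3 blocks): {0,5,7}; {2,4,6}; {1,3,8}. Points covered: [0, 1, 2, 3, 4, 5, 6, 7, 8].
All classes full (size 3)? YES. All classes cover every point? YES.
Resolvable? YES.

YES


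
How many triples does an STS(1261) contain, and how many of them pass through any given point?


An STS(v) is a 2-(v, 3, 1) BIBD: block size k = 3, λ = 1.
Replication: r(k − 1) = λ(v − 1) ⇒ r·2 = 1261 − 1 = 1260 ⇒ r = 630.
Block count: bk = vr ⇒ b·3 = 1261·630 = 794430 ⇒ b = 264810.
(Check via b = v(v − 1)/6 = 1261·1260/6 = 1588860/6 = 264810.)

r = 630, b = 264810.


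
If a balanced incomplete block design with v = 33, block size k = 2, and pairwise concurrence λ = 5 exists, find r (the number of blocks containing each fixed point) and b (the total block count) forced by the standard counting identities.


Any 2-(v, k, λ) BIBD satisfies two necessary conditions:
  (i)  Each point sits in r blocks, and counting incidences through any fixed point gives r(k − 1) = λ(v − 1), so r = λ(v − 1)/(k − 1).
  (ii) Total incidences bk = vr, so b = vr/k.
Step 1: r = λ(v − 1)/(k − 1) = 5·(33 − 1)/(2 − 1) = 5·32/1 = 160/1 = 160.
Step 2: b = vr/k = 33·160/2 = 5280/2 = 2640.
Check integrality: r = 160 ∈ Z ✓, b = 2640 ∈ Z ✓.
(These identities are necessary conditions: they determine r and b for any design with these parameters, but do not by themselves prove that one exists.)

r = 160, b = 2640.


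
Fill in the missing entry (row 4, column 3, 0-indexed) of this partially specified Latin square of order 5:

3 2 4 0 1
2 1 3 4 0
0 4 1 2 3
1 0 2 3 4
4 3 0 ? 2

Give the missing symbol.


Row 4 contains symbols [0, 2, 3, 4] — missing [1].
Column 3 contains symbols [0, 2, 3, 4] — missing [1].
The missing symbol must appear in both missing sets; intersection = [1].
Therefore the hidden value is 1.

Missing value = 1.


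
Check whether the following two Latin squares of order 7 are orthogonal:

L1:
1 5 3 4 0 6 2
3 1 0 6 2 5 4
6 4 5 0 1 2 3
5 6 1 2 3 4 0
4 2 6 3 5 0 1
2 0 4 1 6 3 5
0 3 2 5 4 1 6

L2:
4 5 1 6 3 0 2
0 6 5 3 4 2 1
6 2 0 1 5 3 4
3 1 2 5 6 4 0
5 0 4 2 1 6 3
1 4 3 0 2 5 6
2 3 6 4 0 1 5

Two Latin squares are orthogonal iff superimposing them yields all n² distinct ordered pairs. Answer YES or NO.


Form the n² = 49 superimposed pairs (L1[i][j], L2[i][j]), row by row (rows and columns indexed from 0):
row 0: (1,4) (5,5) (3,1) (4,6) (0,3) (6,0) (2,2)
row 1: (3,0) (1,6) (0,5) (6,3) (2,4) (5,2) (4,1)
row 2: (6,6) (4,2) (5,0) (0,1) (1,5) (2,3) (3,4)
row 3: (5,3) (6,1) (1,2) (2,5) (3,6) (4,4) (0,0)
row 4: (4,5) (2,0) (6,4) (3,2) (5,1) (0,6) (1,3)
row 5: (2,1) (0,4) (4,3) (1,0) (6,2) (3,5) (5,6)
row 6: (0,2) (3,3) (2,6) (5,4) (4,0) (1,1) (6,5)
Orthogonality requires all 49 pairs distinct.
Check by first coordinate: for each symbol s of L1, list the L2 entries in the n cells where L1 = s; they must all differ.
  L1 = 0: L2 entries (in reading order) 3, 5, 1, 0, 6, 4, 2 — all 7 distinct ✓
  L1 = 1: L2 entries (in reading order) 4, 6, 5, 2, 3, 0, 1 — all 7 distinct ✓
  L1 = 2: L2 entries (in reading order) 2, 4, 3, 5, 0, 1, 6 — all 7 distinct ✓
  L1 = 3: L2 entries (in reading order) 1, 0, 4, 6, 2, 5, 3 — all 7 distinct ✓
  L1 = 4: L2 entries (in reading order) 6, 1, 2, 4, 5, 3, 0 — all 7 distinct ✓
  L1 = 5: L2 entries (in reading order) 5, 2, 0, 3, 1, 6, 4 — all 7 distinct ✓
  L1 = 6: L2 entries (in reading order) 0, 3, 6, 1, 4, 2, 5 — all 7 distinct ✓
Every symbol of L1 meets every symbol of L2 exactly once, so all 49 pairs are distinct (49 of 49).
Conclusion: YES.

YES


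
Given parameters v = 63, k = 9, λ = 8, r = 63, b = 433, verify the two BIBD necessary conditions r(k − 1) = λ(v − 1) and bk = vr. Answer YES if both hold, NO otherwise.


Condition (i): r(k − 1) = 63·8 = 504; λ(v − 1) = 8·62 = 496. Match? NO.
Condition (ii): bk = 433·9 = 3897; vr = 63·63 = 3969. Match? NO.
Both conditions hold? NO.

NO


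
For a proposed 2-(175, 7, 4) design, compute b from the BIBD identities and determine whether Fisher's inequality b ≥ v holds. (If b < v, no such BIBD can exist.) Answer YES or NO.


b = λv(v − 1)/(k(k − 1)) = 4·175·174/(7·6) = 121800/42 = 2900.
Compare with v = 175: b ≥ v, so Fisher's inequality holds.

YES


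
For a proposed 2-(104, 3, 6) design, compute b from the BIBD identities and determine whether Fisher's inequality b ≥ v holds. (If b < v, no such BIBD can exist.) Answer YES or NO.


r = λ(v − 1)/(k − 1) = 6·103/2 = 309.
b = vr/k = 104·309/3 = 10712.
Fisher's inequality: b ≥ v ⇔ 10712 ≥ 104? YES.

YES


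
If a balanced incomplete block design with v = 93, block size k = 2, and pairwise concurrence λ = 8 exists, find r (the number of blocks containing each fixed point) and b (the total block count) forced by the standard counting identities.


Any 2-(v, k, λ) BIBD satisfies two necessary conditions:
  (i)  Each point sits in r blocks, and counting incidences through any fixed point gives r(k − 1) = λ(v − 1), so r = λ(v − 1)/(k − 1).
  (ii) Total incidences bk = vr, so b = vr/k.
Step 1: r = λ(v − 1)/(k − 1) = 8·(93 − 1)/(2 − 1) = 8·92/1 = 736/1 = 736.
Step 2: b = vr/k = 93·736/2 = 68448/2 = 34224.
Check integrality: r = 736 ∈ Z ✓, b = 34224 ∈ Z ✓.
(These identities are necessary conditions: they determine r and b for any design with these parameters, but do not by themselves prove that one exists.)

r = 736, b = 34224.


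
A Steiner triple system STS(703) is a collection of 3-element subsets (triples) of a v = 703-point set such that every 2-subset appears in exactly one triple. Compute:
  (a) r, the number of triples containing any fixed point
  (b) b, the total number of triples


An STS(v) is a 2-(v, 3, 1) BIBD: block size k = 3, λ = 1.
Replication: r(k − 1) = λ(v − 1) ⇒ r·2 = 703 − 1 = 702 ⇒ r = 351.
Block count: bk = vr ⇒ b·3 = 703·351 = 246753 ⇒ b = 82251.

r = 351, b = 82251.


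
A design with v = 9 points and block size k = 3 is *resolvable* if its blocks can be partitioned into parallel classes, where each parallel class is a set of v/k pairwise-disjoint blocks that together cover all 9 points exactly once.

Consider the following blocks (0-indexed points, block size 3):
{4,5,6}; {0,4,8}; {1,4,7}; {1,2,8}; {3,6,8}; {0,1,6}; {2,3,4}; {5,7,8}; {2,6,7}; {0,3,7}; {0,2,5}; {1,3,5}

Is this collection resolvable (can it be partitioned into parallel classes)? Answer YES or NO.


v = 9, block size k = 3, number of blocks = 12.
For resolvability, blocks must partition into parallel classes of size v/k = 3.
Total blocks must therefore be a multiple of 3: 12 = 3·4 + 0 ⇒ divisible ✓.
Greedy packing gives 4 candidate class(es). Each should be a full parallel class (size 3, covers all 9 points).
  Class 1 (3 blocks): {4,5,6}; {1,2,8}; {0,3,7}. Points covered: [0, 1, 2, 3, 4, 5, 6, 7, 8].
  Class 2 (3 blocks): {0,4,8}; {2,6,7}; {1,3,5}. Points covered: [0, 1, 2, 3, 4, 5, 6, 7, 8].
  Class 3 (3 blocks): {1,4,7}; {3,6,8}; {0,2,5}. Points covered: [0, 1, 2, 3, 4, 5, 6, 7, 8].
  Class 4 (3 blocks): {0,1,6}; {2,3,4}; {5,7,8}. Points covered: [0, 1, 2, 3, 4, 5, 6, 7, 8].
All classes full (size 3)? YES. All classes cover every point? YES.
Resolvable? YES.

YES


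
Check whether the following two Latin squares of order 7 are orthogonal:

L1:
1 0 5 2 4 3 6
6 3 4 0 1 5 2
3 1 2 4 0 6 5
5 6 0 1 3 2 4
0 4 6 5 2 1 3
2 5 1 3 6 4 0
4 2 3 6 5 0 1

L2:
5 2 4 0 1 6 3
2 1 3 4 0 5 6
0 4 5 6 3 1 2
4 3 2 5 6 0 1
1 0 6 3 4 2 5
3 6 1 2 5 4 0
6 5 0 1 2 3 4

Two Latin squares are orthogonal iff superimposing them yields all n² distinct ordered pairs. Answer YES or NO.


Form the n² = 49 superimposed pairs (L1[i][j], L2[i][j]), row by row (rows and columns indexed from 0):
row 0: (1,5) (0,2) (5,4) (2,0) (4,1) (3,6) (6,3)
row 1: (6,2) (3,1) (4,3) (0,4) (1,0) (5,5) (2,6)
row 2: (3,0) (1,4) (2,5) (4,6) (0,3) (6,1) (5,2)
row 3: (5,4) (6,3) (0,2) (1,5) (3,6) (2,0) (4,1)
row 4: (0,1) (4,0) (6,6) (5,3) (2,4) (1,2) (3,5)
row 5: (2,3) (5,6) (1,1) (3,2) (6,5) (4,4) (0,0)
row 6: (4,6) (2,5) (3,0) (6,1) (5,2) (0,3) (1,4)
Orthogonality requires all 49 pairs distinct.
But the pair (5,4) repeats: cell (0,2) has L1 = 5, L2 = 4, and cell (3,0) has L1 = 5, L2 = 4.
A repeated pair means some other pair never occurs (only 35 distinct pairs out of 49), so the squares are not orthogonal.
Conclusion: NO.

NO


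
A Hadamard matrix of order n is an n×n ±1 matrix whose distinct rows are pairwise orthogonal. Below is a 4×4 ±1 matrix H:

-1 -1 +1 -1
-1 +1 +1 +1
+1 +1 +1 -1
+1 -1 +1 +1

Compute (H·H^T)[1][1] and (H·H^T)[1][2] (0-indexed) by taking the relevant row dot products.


Row 1 of H: [-1, 1, 1, 1].
Row 2 of H: [1, 1, 1, -1].
(H·H^T)[1][1] = Σ_j H[1][j]·H[1][j] = (-1)² + (1)² + (1)² + (1)² = 1 + 1 + 1 + 1 = 4.
(H·H^T)[1][2] = Σ_j H[1][j]·H[2][j] = (-1)·(1) + (1)·(1) + (1)·(1) + (1)·(-1) = -1 + 1 + 1 + -1 = 0.
So rows 1 and 2 are orthogonal; the diagonal entry equals n = 4.

(1,1) entry = 4; (1,2) entry = 0.
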